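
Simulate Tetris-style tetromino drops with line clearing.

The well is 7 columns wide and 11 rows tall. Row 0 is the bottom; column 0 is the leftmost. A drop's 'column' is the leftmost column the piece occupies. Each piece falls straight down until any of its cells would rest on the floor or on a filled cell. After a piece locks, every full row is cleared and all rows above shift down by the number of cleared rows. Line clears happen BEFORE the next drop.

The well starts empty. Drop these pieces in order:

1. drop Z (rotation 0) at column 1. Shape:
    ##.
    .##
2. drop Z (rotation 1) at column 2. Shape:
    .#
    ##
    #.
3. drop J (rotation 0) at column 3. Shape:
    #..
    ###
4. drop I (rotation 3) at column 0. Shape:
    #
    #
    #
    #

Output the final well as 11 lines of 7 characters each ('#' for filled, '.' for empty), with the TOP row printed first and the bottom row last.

Answer: .......
.......
.......
.......
...#...
...###.
...#...
#.##...
#.#....
###....
#.##...

Derivation:
Drop 1: Z rot0 at col 1 lands with bottom-row=0; cleared 0 line(s) (total 0); column heights now [0 2 2 1 0 0 0], max=2
Drop 2: Z rot1 at col 2 lands with bottom-row=2; cleared 0 line(s) (total 0); column heights now [0 2 4 5 0 0 0], max=5
Drop 3: J rot0 at col 3 lands with bottom-row=5; cleared 0 line(s) (total 0); column heights now [0 2 4 7 6 6 0], max=7
Drop 4: I rot3 at col 0 lands with bottom-row=0; cleared 0 line(s) (total 0); column heights now [4 2 4 7 6 6 0], max=7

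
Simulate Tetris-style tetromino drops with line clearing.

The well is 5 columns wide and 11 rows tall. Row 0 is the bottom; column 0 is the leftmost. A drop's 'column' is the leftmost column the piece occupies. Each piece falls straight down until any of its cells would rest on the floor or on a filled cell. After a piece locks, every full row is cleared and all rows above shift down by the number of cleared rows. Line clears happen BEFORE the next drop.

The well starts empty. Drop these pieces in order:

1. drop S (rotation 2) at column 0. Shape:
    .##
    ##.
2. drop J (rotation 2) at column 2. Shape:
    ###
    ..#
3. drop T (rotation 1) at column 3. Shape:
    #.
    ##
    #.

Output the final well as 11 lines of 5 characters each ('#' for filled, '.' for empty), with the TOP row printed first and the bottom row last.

Drop 1: S rot2 at col 0 lands with bottom-row=0; cleared 0 line(s) (total 0); column heights now [1 2 2 0 0], max=2
Drop 2: J rot2 at col 2 lands with bottom-row=1; cleared 0 line(s) (total 0); column heights now [1 2 3 3 3], max=3
Drop 3: T rot1 at col 3 lands with bottom-row=3; cleared 0 line(s) (total 0); column heights now [1 2 3 6 5], max=6

Answer: .....
.....
.....
.....
.....
...#.
...##
...#.
..###
.##.#
##...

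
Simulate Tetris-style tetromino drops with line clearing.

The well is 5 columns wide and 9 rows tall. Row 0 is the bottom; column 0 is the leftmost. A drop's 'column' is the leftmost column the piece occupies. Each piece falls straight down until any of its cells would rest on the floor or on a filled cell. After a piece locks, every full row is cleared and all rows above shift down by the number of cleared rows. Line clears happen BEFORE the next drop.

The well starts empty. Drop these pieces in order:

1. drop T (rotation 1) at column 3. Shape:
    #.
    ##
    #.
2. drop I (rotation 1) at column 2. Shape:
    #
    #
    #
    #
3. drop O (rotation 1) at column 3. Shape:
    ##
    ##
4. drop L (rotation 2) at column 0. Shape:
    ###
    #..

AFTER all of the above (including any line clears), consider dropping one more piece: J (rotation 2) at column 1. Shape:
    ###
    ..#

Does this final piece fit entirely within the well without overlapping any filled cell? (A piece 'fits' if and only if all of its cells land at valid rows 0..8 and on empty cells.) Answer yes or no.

Answer: yes

Derivation:
Drop 1: T rot1 at col 3 lands with bottom-row=0; cleared 0 line(s) (total 0); column heights now [0 0 0 3 2], max=3
Drop 2: I rot1 at col 2 lands with bottom-row=0; cleared 0 line(s) (total 0); column heights now [0 0 4 3 2], max=4
Drop 3: O rot1 at col 3 lands with bottom-row=3; cleared 0 line(s) (total 0); column heights now [0 0 4 5 5], max=5
Drop 4: L rot2 at col 0 lands with bottom-row=3; cleared 1 line(s) (total 1); column heights now [4 0 4 4 4], max=4
Test piece J rot2 at col 1 (width 3): heights before test = [4 0 4 4 4]; fits = True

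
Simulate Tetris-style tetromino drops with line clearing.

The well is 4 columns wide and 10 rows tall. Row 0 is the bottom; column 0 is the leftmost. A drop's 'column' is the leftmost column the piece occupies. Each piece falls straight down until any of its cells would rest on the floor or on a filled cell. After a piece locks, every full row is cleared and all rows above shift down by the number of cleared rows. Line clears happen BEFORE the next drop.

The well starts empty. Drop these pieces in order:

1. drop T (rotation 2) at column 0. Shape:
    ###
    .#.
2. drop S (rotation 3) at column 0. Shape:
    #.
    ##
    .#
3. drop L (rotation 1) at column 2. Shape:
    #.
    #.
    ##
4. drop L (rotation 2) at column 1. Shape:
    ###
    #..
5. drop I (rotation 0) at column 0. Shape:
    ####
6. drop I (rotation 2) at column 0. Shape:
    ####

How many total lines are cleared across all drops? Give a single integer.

Answer: 2

Derivation:
Drop 1: T rot2 at col 0 lands with bottom-row=0; cleared 0 line(s) (total 0); column heights now [2 2 2 0], max=2
Drop 2: S rot3 at col 0 lands with bottom-row=2; cleared 0 line(s) (total 0); column heights now [5 4 2 0], max=5
Drop 3: L rot1 at col 2 lands with bottom-row=2; cleared 0 line(s) (total 0); column heights now [5 4 5 3], max=5
Drop 4: L rot2 at col 1 lands with bottom-row=4; cleared 0 line(s) (total 0); column heights now [5 6 6 6], max=6
Drop 5: I rot0 at col 0 lands with bottom-row=6; cleared 1 line(s) (total 1); column heights now [5 6 6 6], max=6
Drop 6: I rot2 at col 0 lands with bottom-row=6; cleared 1 line(s) (total 2); column heights now [5 6 6 6], max=6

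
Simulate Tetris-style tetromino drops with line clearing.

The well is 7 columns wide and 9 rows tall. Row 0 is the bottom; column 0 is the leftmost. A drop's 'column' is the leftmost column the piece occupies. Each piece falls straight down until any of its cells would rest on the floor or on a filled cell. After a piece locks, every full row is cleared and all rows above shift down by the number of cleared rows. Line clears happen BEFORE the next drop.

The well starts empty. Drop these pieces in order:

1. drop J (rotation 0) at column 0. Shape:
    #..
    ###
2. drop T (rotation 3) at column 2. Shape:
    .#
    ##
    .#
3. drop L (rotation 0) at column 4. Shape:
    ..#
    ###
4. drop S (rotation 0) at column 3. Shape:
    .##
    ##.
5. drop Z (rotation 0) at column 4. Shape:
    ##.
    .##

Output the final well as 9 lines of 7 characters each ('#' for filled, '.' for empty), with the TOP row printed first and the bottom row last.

Drop 1: J rot0 at col 0 lands with bottom-row=0; cleared 0 line(s) (total 0); column heights now [2 1 1 0 0 0 0], max=2
Drop 2: T rot3 at col 2 lands with bottom-row=0; cleared 0 line(s) (total 0); column heights now [2 1 2 3 0 0 0], max=3
Drop 3: L rot0 at col 4 lands with bottom-row=0; cleared 1 line(s) (total 1); column heights now [1 0 1 2 0 0 1], max=2
Drop 4: S rot0 at col 3 lands with bottom-row=2; cleared 0 line(s) (total 1); column heights now [1 0 1 3 4 4 1], max=4
Drop 5: Z rot0 at col 4 lands with bottom-row=4; cleared 0 line(s) (total 1); column heights now [1 0 1 3 6 6 5], max=6

Answer: .......
.......
.......
....##.
.....##
....##.
...##..
...#...
#.##..#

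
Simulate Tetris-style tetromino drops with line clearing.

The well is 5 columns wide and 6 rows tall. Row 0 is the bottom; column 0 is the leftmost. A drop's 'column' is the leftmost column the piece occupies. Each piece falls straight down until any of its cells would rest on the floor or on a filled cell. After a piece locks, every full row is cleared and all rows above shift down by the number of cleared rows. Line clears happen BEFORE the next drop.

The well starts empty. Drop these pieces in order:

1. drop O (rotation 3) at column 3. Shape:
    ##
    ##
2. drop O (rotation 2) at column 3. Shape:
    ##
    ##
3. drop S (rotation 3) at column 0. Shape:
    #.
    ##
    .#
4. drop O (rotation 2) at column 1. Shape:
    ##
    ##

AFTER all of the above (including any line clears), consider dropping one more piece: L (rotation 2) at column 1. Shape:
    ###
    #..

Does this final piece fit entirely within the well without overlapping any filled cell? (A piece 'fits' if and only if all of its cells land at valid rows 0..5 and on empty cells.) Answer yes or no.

Drop 1: O rot3 at col 3 lands with bottom-row=0; cleared 0 line(s) (total 0); column heights now [0 0 0 2 2], max=2
Drop 2: O rot2 at col 3 lands with bottom-row=2; cleared 0 line(s) (total 0); column heights now [0 0 0 4 4], max=4
Drop 3: S rot3 at col 0 lands with bottom-row=0; cleared 0 line(s) (total 0); column heights now [3 2 0 4 4], max=4
Drop 4: O rot2 at col 1 lands with bottom-row=2; cleared 1 line(s) (total 1); column heights now [2 3 3 3 3], max=3
Test piece L rot2 at col 1 (width 3): heights before test = [2 3 3 3 3]; fits = True

Answer: yes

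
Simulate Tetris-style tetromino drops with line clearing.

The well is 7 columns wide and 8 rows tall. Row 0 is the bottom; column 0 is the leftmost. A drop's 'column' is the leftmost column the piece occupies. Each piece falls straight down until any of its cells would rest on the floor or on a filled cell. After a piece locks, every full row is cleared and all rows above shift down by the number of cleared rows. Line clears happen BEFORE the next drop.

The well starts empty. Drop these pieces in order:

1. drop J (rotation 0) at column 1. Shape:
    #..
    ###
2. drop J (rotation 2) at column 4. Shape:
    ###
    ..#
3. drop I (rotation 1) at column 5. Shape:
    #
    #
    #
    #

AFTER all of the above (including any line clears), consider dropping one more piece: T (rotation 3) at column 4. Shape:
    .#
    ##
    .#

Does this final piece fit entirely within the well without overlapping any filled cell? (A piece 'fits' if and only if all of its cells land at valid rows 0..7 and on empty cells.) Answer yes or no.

Drop 1: J rot0 at col 1 lands with bottom-row=0; cleared 0 line(s) (total 0); column heights now [0 2 1 1 0 0 0], max=2
Drop 2: J rot2 at col 4 lands with bottom-row=0; cleared 0 line(s) (total 0); column heights now [0 2 1 1 2 2 2], max=2
Drop 3: I rot1 at col 5 lands with bottom-row=2; cleared 0 line(s) (total 0); column heights now [0 2 1 1 2 6 2], max=6
Test piece T rot3 at col 4 (width 2): heights before test = [0 2 1 1 2 6 2]; fits = False

Answer: no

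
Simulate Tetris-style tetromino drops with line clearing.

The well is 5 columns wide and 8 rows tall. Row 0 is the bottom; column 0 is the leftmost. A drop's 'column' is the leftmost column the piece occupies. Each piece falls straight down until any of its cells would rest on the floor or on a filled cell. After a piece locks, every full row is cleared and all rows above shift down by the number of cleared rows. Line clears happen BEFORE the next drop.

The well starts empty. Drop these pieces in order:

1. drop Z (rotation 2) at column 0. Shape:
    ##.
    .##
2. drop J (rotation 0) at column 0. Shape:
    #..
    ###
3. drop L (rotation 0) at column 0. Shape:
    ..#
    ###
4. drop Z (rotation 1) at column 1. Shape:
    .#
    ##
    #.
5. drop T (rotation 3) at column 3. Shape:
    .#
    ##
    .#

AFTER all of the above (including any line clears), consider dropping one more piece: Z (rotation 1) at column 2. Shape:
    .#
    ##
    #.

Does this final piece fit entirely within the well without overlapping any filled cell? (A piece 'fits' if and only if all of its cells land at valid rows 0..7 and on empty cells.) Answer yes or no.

Answer: no

Derivation:
Drop 1: Z rot2 at col 0 lands with bottom-row=0; cleared 0 line(s) (total 0); column heights now [2 2 1 0 0], max=2
Drop 2: J rot0 at col 0 lands with bottom-row=2; cleared 0 line(s) (total 0); column heights now [4 3 3 0 0], max=4
Drop 3: L rot0 at col 0 lands with bottom-row=4; cleared 0 line(s) (total 0); column heights now [5 5 6 0 0], max=6
Drop 4: Z rot1 at col 1 lands with bottom-row=5; cleared 0 line(s) (total 0); column heights now [5 7 8 0 0], max=8
Drop 5: T rot3 at col 3 lands with bottom-row=0; cleared 0 line(s) (total 0); column heights now [5 7 8 2 3], max=8
Test piece Z rot1 at col 2 (width 2): heights before test = [5 7 8 2 3]; fits = False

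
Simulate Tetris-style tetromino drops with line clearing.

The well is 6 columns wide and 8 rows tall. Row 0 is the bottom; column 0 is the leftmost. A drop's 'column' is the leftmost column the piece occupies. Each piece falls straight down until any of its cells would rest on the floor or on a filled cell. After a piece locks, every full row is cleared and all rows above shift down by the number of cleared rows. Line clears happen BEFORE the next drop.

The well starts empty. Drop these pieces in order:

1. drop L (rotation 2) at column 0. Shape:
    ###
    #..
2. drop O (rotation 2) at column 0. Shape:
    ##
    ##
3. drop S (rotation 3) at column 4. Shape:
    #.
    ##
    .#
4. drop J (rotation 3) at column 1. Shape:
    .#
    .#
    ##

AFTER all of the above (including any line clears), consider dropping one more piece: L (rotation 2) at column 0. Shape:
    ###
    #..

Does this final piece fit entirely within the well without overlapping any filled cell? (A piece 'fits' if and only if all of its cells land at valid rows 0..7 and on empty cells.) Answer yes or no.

Answer: yes

Derivation:
Drop 1: L rot2 at col 0 lands with bottom-row=0; cleared 0 line(s) (total 0); column heights now [2 2 2 0 0 0], max=2
Drop 2: O rot2 at col 0 lands with bottom-row=2; cleared 0 line(s) (total 0); column heights now [4 4 2 0 0 0], max=4
Drop 3: S rot3 at col 4 lands with bottom-row=0; cleared 0 line(s) (total 0); column heights now [4 4 2 0 3 2], max=4
Drop 4: J rot3 at col 1 lands with bottom-row=4; cleared 0 line(s) (total 0); column heights now [4 5 7 0 3 2], max=7
Test piece L rot2 at col 0 (width 3): heights before test = [4 5 7 0 3 2]; fits = True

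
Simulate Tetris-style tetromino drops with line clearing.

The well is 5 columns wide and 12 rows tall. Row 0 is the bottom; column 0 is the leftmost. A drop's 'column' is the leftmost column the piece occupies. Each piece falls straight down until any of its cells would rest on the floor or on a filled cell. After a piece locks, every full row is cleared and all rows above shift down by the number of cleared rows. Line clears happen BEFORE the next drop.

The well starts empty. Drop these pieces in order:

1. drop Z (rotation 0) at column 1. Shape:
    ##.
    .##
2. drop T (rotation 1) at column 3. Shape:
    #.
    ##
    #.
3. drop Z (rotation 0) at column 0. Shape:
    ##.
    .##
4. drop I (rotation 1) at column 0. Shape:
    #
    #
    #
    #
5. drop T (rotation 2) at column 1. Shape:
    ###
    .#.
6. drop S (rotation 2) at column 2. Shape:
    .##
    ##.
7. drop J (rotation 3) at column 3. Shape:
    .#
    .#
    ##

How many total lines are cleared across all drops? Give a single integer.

Drop 1: Z rot0 at col 1 lands with bottom-row=0; cleared 0 line(s) (total 0); column heights now [0 2 2 1 0], max=2
Drop 2: T rot1 at col 3 lands with bottom-row=1; cleared 0 line(s) (total 0); column heights now [0 2 2 4 3], max=4
Drop 3: Z rot0 at col 0 lands with bottom-row=2; cleared 0 line(s) (total 0); column heights now [4 4 3 4 3], max=4
Drop 4: I rot1 at col 0 lands with bottom-row=4; cleared 0 line(s) (total 0); column heights now [8 4 3 4 3], max=8
Drop 5: T rot2 at col 1 lands with bottom-row=3; cleared 0 line(s) (total 0); column heights now [8 5 5 5 3], max=8
Drop 6: S rot2 at col 2 lands with bottom-row=5; cleared 0 line(s) (total 0); column heights now [8 5 6 7 7], max=8
Drop 7: J rot3 at col 3 lands with bottom-row=7; cleared 0 line(s) (total 0); column heights now [8 5 6 8 10], max=10

Answer: 0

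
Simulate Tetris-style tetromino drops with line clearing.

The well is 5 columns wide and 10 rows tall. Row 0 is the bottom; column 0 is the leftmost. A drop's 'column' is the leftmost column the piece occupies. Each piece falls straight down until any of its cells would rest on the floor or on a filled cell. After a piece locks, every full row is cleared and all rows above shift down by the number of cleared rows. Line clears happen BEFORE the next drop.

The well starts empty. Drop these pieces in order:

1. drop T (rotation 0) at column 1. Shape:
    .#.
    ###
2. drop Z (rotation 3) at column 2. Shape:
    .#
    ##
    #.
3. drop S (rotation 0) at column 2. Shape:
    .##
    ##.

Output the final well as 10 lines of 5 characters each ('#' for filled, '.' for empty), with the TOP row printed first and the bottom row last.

Answer: .....
.....
.....
...##
..##.
...#.
..##.
..#..
..#..
.###.

Derivation:
Drop 1: T rot0 at col 1 lands with bottom-row=0; cleared 0 line(s) (total 0); column heights now [0 1 2 1 0], max=2
Drop 2: Z rot3 at col 2 lands with bottom-row=2; cleared 0 line(s) (total 0); column heights now [0 1 4 5 0], max=5
Drop 3: S rot0 at col 2 lands with bottom-row=5; cleared 0 line(s) (total 0); column heights now [0 1 6 7 7], max=7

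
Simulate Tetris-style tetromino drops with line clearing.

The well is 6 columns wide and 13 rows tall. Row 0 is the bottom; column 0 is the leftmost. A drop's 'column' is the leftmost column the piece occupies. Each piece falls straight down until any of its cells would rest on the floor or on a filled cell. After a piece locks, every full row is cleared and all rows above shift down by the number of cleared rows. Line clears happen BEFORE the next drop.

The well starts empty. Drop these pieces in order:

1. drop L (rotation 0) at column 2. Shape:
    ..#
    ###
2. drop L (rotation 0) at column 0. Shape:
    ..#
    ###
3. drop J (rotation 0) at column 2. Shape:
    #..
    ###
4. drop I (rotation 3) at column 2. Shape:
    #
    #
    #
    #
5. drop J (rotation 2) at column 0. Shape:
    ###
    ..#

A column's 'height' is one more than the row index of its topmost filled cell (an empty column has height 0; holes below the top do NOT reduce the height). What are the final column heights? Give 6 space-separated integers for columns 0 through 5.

Answer: 11 11 11 4 4 0

Derivation:
Drop 1: L rot0 at col 2 lands with bottom-row=0; cleared 0 line(s) (total 0); column heights now [0 0 1 1 2 0], max=2
Drop 2: L rot0 at col 0 lands with bottom-row=1; cleared 0 line(s) (total 0); column heights now [2 2 3 1 2 0], max=3
Drop 3: J rot0 at col 2 lands with bottom-row=3; cleared 0 line(s) (total 0); column heights now [2 2 5 4 4 0], max=5
Drop 4: I rot3 at col 2 lands with bottom-row=5; cleared 0 line(s) (total 0); column heights now [2 2 9 4 4 0], max=9
Drop 5: J rot2 at col 0 lands with bottom-row=9; cleared 0 line(s) (total 0); column heights now [11 11 11 4 4 0], max=11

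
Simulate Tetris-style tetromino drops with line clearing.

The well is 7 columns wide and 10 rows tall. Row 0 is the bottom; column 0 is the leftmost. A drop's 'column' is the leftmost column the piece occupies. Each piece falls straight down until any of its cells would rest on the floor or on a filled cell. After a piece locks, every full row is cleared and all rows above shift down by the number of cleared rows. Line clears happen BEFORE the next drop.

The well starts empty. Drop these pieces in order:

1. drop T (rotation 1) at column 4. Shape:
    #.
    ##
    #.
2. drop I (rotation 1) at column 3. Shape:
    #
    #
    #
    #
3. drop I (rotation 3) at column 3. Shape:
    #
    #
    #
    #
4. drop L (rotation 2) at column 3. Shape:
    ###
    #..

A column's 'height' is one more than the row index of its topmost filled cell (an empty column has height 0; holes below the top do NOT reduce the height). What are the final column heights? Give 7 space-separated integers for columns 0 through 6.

Drop 1: T rot1 at col 4 lands with bottom-row=0; cleared 0 line(s) (total 0); column heights now [0 0 0 0 3 2 0], max=3
Drop 2: I rot1 at col 3 lands with bottom-row=0; cleared 0 line(s) (total 0); column heights now [0 0 0 4 3 2 0], max=4
Drop 3: I rot3 at col 3 lands with bottom-row=4; cleared 0 line(s) (total 0); column heights now [0 0 0 8 3 2 0], max=8
Drop 4: L rot2 at col 3 lands with bottom-row=8; cleared 0 line(s) (total 0); column heights now [0 0 0 10 10 10 0], max=10

Answer: 0 0 0 10 10 10 0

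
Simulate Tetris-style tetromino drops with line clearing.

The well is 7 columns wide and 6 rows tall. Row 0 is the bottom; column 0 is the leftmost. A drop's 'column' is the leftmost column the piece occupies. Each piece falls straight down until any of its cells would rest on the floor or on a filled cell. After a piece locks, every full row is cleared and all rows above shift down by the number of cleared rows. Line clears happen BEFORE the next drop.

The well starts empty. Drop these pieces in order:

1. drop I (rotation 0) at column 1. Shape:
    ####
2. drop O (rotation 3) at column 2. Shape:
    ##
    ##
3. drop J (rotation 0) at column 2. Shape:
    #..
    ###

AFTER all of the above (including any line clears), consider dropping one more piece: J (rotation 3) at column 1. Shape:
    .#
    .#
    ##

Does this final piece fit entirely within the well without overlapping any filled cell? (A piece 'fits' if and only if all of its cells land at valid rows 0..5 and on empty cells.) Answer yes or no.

Answer: no

Derivation:
Drop 1: I rot0 at col 1 lands with bottom-row=0; cleared 0 line(s) (total 0); column heights now [0 1 1 1 1 0 0], max=1
Drop 2: O rot3 at col 2 lands with bottom-row=1; cleared 0 line(s) (total 0); column heights now [0 1 3 3 1 0 0], max=3
Drop 3: J rot0 at col 2 lands with bottom-row=3; cleared 0 line(s) (total 0); column heights now [0 1 5 4 4 0 0], max=5
Test piece J rot3 at col 1 (width 2): heights before test = [0 1 5 4 4 0 0]; fits = False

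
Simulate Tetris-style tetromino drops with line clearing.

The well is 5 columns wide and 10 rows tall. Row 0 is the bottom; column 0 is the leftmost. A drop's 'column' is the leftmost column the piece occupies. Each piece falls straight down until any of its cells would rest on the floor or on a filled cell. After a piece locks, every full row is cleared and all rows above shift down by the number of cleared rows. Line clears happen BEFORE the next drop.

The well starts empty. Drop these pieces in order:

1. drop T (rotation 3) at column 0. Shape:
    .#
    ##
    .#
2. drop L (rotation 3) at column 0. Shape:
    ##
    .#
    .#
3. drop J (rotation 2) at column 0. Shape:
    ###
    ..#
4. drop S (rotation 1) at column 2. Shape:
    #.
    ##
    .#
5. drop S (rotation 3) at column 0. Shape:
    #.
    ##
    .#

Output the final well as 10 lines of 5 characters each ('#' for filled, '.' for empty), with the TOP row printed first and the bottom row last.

Drop 1: T rot3 at col 0 lands with bottom-row=0; cleared 0 line(s) (total 0); column heights now [2 3 0 0 0], max=3
Drop 2: L rot3 at col 0 lands with bottom-row=3; cleared 0 line(s) (total 0); column heights now [6 6 0 0 0], max=6
Drop 3: J rot2 at col 0 lands with bottom-row=5; cleared 0 line(s) (total 0); column heights now [7 7 7 0 0], max=7
Drop 4: S rot1 at col 2 lands with bottom-row=6; cleared 0 line(s) (total 0); column heights now [7 7 9 8 0], max=9
Drop 5: S rot3 at col 0 lands with bottom-row=7; cleared 0 line(s) (total 0); column heights now [10 9 9 8 0], max=10

Answer: #....
###..
.###.
####.
###..
.#...
.#...
.#...
##...
.#...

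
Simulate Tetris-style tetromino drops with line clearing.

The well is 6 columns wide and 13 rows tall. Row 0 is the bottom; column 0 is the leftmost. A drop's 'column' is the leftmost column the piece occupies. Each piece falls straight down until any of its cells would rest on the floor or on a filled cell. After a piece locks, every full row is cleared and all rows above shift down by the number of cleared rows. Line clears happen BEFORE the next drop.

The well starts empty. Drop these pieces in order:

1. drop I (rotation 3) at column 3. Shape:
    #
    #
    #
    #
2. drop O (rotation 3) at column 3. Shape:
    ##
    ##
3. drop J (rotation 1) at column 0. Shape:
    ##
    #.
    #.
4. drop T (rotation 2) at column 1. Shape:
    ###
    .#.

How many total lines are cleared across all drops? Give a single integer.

Drop 1: I rot3 at col 3 lands with bottom-row=0; cleared 0 line(s) (total 0); column heights now [0 0 0 4 0 0], max=4
Drop 2: O rot3 at col 3 lands with bottom-row=4; cleared 0 line(s) (total 0); column heights now [0 0 0 6 6 0], max=6
Drop 3: J rot1 at col 0 lands with bottom-row=0; cleared 0 line(s) (total 0); column heights now [3 3 0 6 6 0], max=6
Drop 4: T rot2 at col 1 lands with bottom-row=5; cleared 0 line(s) (total 0); column heights now [3 7 7 7 6 0], max=7

Answer: 0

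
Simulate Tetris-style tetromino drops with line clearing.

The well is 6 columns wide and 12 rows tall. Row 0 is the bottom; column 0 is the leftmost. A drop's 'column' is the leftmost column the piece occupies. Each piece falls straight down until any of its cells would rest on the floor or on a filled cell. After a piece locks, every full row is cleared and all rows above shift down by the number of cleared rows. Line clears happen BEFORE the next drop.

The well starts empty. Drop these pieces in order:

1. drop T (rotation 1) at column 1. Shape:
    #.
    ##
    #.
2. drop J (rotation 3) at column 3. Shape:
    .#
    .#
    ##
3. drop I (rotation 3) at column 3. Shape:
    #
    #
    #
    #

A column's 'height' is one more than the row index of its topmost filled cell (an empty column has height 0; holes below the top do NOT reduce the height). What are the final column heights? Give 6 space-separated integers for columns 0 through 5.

Answer: 0 3 2 5 3 0

Derivation:
Drop 1: T rot1 at col 1 lands with bottom-row=0; cleared 0 line(s) (total 0); column heights now [0 3 2 0 0 0], max=3
Drop 2: J rot3 at col 3 lands with bottom-row=0; cleared 0 line(s) (total 0); column heights now [0 3 2 1 3 0], max=3
Drop 3: I rot3 at col 3 lands with bottom-row=1; cleared 0 line(s) (total 0); column heights now [0 3 2 5 3 0], max=5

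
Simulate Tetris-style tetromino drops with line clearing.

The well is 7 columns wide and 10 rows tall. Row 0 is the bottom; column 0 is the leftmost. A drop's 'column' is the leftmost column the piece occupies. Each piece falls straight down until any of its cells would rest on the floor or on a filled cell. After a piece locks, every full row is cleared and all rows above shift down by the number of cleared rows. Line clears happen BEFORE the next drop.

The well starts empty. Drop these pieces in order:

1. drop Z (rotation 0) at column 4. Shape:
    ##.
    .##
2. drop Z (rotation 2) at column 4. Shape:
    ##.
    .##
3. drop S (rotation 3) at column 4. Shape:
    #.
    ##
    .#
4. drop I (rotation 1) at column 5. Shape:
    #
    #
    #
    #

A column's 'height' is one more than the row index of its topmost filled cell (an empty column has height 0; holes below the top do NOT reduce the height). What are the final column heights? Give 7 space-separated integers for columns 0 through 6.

Answer: 0 0 0 0 7 10 3

Derivation:
Drop 1: Z rot0 at col 4 lands with bottom-row=0; cleared 0 line(s) (total 0); column heights now [0 0 0 0 2 2 1], max=2
Drop 2: Z rot2 at col 4 lands with bottom-row=2; cleared 0 line(s) (total 0); column heights now [0 0 0 0 4 4 3], max=4
Drop 3: S rot3 at col 4 lands with bottom-row=4; cleared 0 line(s) (total 0); column heights now [0 0 0 0 7 6 3], max=7
Drop 4: I rot1 at col 5 lands with bottom-row=6; cleared 0 line(s) (total 0); column heights now [0 0 0 0 7 10 3], max=10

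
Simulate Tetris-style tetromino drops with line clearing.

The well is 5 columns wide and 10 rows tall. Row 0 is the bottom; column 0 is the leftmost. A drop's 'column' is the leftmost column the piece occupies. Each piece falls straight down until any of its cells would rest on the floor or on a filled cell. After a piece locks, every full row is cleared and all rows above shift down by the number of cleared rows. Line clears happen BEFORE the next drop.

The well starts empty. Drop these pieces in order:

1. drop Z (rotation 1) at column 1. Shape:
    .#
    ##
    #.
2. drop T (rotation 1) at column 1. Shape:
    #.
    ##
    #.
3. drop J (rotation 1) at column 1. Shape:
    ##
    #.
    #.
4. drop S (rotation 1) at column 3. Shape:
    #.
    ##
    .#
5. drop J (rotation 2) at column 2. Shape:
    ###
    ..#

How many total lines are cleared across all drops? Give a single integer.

Answer: 0

Derivation:
Drop 1: Z rot1 at col 1 lands with bottom-row=0; cleared 0 line(s) (total 0); column heights now [0 2 3 0 0], max=3
Drop 2: T rot1 at col 1 lands with bottom-row=2; cleared 0 line(s) (total 0); column heights now [0 5 4 0 0], max=5
Drop 3: J rot1 at col 1 lands with bottom-row=5; cleared 0 line(s) (total 0); column heights now [0 8 8 0 0], max=8
Drop 4: S rot1 at col 3 lands with bottom-row=0; cleared 0 line(s) (total 0); column heights now [0 8 8 3 2], max=8
Drop 5: J rot2 at col 2 lands with bottom-row=7; cleared 0 line(s) (total 0); column heights now [0 8 9 9 9], max=9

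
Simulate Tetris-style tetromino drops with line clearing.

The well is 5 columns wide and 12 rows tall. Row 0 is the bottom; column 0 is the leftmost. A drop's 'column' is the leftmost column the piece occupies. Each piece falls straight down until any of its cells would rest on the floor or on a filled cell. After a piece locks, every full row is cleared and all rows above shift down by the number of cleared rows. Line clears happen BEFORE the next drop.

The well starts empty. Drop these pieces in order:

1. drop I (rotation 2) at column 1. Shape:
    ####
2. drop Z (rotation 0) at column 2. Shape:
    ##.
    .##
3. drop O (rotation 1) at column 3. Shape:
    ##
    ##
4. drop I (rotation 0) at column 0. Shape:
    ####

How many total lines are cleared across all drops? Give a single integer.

Drop 1: I rot2 at col 1 lands with bottom-row=0; cleared 0 line(s) (total 0); column heights now [0 1 1 1 1], max=1
Drop 2: Z rot0 at col 2 lands with bottom-row=1; cleared 0 line(s) (total 0); column heights now [0 1 3 3 2], max=3
Drop 3: O rot1 at col 3 lands with bottom-row=3; cleared 0 line(s) (total 0); column heights now [0 1 3 5 5], max=5
Drop 4: I rot0 at col 0 lands with bottom-row=5; cleared 0 line(s) (total 0); column heights now [6 6 6 6 5], max=6

Answer: 0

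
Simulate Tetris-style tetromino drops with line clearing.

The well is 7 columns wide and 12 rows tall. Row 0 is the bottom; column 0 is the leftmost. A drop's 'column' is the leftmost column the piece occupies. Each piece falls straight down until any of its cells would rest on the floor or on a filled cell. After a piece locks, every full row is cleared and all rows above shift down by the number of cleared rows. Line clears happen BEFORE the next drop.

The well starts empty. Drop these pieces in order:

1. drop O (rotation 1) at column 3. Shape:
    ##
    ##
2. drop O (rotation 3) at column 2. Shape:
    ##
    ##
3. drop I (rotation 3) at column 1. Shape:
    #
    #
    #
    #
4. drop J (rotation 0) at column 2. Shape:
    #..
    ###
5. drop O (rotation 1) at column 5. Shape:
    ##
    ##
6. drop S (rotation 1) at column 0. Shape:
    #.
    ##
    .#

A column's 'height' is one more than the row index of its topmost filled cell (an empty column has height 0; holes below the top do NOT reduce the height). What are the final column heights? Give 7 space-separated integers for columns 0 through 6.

Answer: 7 6 6 5 5 2 2

Derivation:
Drop 1: O rot1 at col 3 lands with bottom-row=0; cleared 0 line(s) (total 0); column heights now [0 0 0 2 2 0 0], max=2
Drop 2: O rot3 at col 2 lands with bottom-row=2; cleared 0 line(s) (total 0); column heights now [0 0 4 4 2 0 0], max=4
Drop 3: I rot3 at col 1 lands with bottom-row=0; cleared 0 line(s) (total 0); column heights now [0 4 4 4 2 0 0], max=4
Drop 4: J rot0 at col 2 lands with bottom-row=4; cleared 0 line(s) (total 0); column heights now [0 4 6 5 5 0 0], max=6
Drop 5: O rot1 at col 5 lands with bottom-row=0; cleared 0 line(s) (total 0); column heights now [0 4 6 5 5 2 2], max=6
Drop 6: S rot1 at col 0 lands with bottom-row=4; cleared 0 line(s) (total 0); column heights now [7 6 6 5 5 2 2], max=7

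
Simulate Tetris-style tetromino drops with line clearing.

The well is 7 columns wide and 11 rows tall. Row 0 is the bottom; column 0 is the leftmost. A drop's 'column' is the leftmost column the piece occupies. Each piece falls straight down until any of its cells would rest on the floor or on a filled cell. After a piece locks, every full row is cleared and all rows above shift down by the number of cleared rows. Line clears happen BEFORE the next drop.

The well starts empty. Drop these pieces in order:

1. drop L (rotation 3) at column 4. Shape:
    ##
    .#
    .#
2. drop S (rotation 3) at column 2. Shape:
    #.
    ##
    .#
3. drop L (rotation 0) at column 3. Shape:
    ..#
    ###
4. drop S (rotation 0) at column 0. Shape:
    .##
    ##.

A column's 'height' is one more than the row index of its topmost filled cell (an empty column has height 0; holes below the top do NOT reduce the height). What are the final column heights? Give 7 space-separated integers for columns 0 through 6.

Answer: 3 4 4 4 4 5 0

Derivation:
Drop 1: L rot3 at col 4 lands with bottom-row=0; cleared 0 line(s) (total 0); column heights now [0 0 0 0 3 3 0], max=3
Drop 2: S rot3 at col 2 lands with bottom-row=0; cleared 0 line(s) (total 0); column heights now [0 0 3 2 3 3 0], max=3
Drop 3: L rot0 at col 3 lands with bottom-row=3; cleared 0 line(s) (total 0); column heights now [0 0 3 4 4 5 0], max=5
Drop 4: S rot0 at col 0 lands with bottom-row=2; cleared 0 line(s) (total 0); column heights now [3 4 4 4 4 5 0], max=5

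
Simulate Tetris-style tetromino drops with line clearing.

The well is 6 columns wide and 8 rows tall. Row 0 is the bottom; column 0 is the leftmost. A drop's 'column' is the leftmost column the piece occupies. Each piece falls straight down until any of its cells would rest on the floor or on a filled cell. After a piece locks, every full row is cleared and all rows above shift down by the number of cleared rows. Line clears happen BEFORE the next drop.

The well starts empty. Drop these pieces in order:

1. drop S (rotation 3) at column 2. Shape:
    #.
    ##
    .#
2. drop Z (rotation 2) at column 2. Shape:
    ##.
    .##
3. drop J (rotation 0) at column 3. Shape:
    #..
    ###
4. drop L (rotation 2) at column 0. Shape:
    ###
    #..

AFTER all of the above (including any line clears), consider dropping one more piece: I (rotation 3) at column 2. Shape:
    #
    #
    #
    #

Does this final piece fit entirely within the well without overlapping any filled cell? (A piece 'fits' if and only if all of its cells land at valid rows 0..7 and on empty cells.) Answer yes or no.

Answer: yes

Derivation:
Drop 1: S rot3 at col 2 lands with bottom-row=0; cleared 0 line(s) (total 0); column heights now [0 0 3 2 0 0], max=3
Drop 2: Z rot2 at col 2 lands with bottom-row=2; cleared 0 line(s) (total 0); column heights now [0 0 4 4 3 0], max=4
Drop 3: J rot0 at col 3 lands with bottom-row=4; cleared 0 line(s) (total 0); column heights now [0 0 4 6 5 5], max=6
Drop 4: L rot2 at col 0 lands with bottom-row=3; cleared 1 line(s) (total 1); column heights now [4 0 4 5 3 0], max=5
Test piece I rot3 at col 2 (width 1): heights before test = [4 0 4 5 3 0]; fits = True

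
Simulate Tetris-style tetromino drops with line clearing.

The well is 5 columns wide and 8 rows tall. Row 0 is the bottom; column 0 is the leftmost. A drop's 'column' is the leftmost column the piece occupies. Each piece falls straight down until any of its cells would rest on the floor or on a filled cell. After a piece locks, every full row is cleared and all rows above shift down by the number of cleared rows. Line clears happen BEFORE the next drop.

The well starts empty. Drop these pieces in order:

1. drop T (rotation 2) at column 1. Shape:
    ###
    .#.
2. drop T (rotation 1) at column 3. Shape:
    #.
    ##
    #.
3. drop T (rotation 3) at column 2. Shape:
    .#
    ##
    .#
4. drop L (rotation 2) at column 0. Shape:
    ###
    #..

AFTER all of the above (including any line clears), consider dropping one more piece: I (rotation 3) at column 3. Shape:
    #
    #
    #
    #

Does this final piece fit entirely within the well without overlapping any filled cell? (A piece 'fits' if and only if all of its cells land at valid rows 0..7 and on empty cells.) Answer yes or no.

Answer: no

Derivation:
Drop 1: T rot2 at col 1 lands with bottom-row=0; cleared 0 line(s) (total 0); column heights now [0 2 2 2 0], max=2
Drop 2: T rot1 at col 3 lands with bottom-row=2; cleared 0 line(s) (total 0); column heights now [0 2 2 5 4], max=5
Drop 3: T rot3 at col 2 lands with bottom-row=5; cleared 0 line(s) (total 0); column heights now [0 2 7 8 4], max=8
Drop 4: L rot2 at col 0 lands with bottom-row=6; cleared 0 line(s) (total 0); column heights now [8 8 8 8 4], max=8
Test piece I rot3 at col 3 (width 1): heights before test = [8 8 8 8 4]; fits = False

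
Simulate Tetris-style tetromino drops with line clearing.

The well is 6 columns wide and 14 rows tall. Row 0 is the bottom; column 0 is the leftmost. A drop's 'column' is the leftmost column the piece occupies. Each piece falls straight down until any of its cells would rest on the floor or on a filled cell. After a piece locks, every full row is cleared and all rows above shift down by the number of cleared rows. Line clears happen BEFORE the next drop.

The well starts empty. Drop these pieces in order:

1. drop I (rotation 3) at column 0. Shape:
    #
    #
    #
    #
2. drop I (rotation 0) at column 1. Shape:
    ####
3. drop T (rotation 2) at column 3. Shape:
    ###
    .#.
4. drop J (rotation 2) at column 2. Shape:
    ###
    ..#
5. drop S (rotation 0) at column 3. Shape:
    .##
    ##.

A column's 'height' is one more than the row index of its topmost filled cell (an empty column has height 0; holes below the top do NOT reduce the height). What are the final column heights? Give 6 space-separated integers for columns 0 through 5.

Answer: 4 1 5 6 7 7

Derivation:
Drop 1: I rot3 at col 0 lands with bottom-row=0; cleared 0 line(s) (total 0); column heights now [4 0 0 0 0 0], max=4
Drop 2: I rot0 at col 1 lands with bottom-row=0; cleared 0 line(s) (total 0); column heights now [4 1 1 1 1 0], max=4
Drop 3: T rot2 at col 3 lands with bottom-row=1; cleared 0 line(s) (total 0); column heights now [4 1 1 3 3 3], max=4
Drop 4: J rot2 at col 2 lands with bottom-row=3; cleared 0 line(s) (total 0); column heights now [4 1 5 5 5 3], max=5
Drop 5: S rot0 at col 3 lands with bottom-row=5; cleared 0 line(s) (total 0); column heights now [4 1 5 6 7 7], max=7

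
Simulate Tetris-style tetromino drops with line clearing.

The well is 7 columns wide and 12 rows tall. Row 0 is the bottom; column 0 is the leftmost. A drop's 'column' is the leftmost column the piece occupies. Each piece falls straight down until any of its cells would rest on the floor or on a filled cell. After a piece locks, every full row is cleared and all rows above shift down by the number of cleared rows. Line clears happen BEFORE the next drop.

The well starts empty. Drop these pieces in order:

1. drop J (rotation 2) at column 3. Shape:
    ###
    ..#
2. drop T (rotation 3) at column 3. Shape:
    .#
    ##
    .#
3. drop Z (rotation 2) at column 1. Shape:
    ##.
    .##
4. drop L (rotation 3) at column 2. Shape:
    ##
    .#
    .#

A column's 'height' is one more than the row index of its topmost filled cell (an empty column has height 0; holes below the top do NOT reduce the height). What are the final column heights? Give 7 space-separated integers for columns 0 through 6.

Drop 1: J rot2 at col 3 lands with bottom-row=0; cleared 0 line(s) (total 0); column heights now [0 0 0 2 2 2 0], max=2
Drop 2: T rot3 at col 3 lands with bottom-row=2; cleared 0 line(s) (total 0); column heights now [0 0 0 4 5 2 0], max=5
Drop 3: Z rot2 at col 1 lands with bottom-row=4; cleared 0 line(s) (total 0); column heights now [0 6 6 5 5 2 0], max=6
Drop 4: L rot3 at col 2 lands with bottom-row=5; cleared 0 line(s) (total 0); column heights now [0 6 8 8 5 2 0], max=8

Answer: 0 6 8 8 5 2 0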